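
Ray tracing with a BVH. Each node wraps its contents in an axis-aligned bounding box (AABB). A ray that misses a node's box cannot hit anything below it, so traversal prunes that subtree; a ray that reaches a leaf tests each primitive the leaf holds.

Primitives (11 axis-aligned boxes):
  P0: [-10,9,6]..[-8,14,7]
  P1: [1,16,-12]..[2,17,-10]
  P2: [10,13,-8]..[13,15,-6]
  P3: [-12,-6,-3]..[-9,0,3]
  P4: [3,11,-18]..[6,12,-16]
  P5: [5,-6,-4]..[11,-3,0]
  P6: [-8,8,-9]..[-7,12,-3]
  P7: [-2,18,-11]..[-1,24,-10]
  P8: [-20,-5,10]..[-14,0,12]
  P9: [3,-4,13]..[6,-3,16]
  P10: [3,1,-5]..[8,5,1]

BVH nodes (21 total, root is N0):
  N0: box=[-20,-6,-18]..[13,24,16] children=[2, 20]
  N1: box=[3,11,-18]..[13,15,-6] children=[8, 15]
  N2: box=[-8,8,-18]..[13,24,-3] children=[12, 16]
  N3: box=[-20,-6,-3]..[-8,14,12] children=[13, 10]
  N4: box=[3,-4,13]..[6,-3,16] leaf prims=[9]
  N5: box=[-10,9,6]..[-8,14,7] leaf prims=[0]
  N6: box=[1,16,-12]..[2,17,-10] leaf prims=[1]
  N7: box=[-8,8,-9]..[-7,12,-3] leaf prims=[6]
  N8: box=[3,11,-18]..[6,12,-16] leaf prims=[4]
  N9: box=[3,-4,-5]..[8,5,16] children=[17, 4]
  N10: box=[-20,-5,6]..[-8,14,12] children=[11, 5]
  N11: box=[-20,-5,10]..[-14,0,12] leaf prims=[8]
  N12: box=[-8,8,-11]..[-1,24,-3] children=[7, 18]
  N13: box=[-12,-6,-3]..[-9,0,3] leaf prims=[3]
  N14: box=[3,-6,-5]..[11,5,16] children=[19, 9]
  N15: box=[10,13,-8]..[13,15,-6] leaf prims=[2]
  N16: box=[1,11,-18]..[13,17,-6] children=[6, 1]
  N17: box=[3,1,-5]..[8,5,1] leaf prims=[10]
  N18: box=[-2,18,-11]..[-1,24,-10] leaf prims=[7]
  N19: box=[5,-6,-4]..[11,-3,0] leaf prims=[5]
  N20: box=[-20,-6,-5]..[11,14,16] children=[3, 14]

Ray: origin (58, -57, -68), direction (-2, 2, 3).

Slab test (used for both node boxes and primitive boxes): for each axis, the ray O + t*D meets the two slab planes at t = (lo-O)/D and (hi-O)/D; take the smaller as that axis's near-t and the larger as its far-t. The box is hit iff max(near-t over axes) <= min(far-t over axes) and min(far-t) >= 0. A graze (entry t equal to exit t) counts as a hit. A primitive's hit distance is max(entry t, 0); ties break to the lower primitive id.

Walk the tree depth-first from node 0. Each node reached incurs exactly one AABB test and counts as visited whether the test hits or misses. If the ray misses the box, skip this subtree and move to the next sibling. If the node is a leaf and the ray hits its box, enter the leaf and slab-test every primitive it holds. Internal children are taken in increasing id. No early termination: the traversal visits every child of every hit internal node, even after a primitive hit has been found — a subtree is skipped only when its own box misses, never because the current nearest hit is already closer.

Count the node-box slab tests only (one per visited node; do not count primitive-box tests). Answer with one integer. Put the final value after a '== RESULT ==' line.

Trace the traversal:
N0 x:[45/2,39] y:[51/2,81/2] z:[50/3,28] -> hit [51/2,28], descend [2, 20]
  N2 x:[45/2,33] y:[65/2,81/2] z:[50/3,65/3] -> miss, prune
  N20 x:[47/2,39] y:[51/2,71/2] z:[21,28] -> hit [51/2,28], descend [3, 14]
    N3 x:[33,39] y:[51/2,71/2] z:[65/3,80/3] -> miss, prune
    N14 x:[47/2,55/2] y:[51/2,31] z:[21,28] -> hit [51/2,55/2], descend [9, 19]
      N9 x:[25,55/2] y:[53/2,31] z:[21,28] -> hit [53/2,55/2], descend [4, 17]
        N4 x:[26,55/2] y:[53/2,27] z:[27,28] -> hit [27,27] leaf, test {P9@t=27}
        N17 x:[25,55/2] y:[29,31] z:[21,23] -> miss, prune
      N19 x:[47/2,53/2] y:[51/2,27] z:[64/3,68/3] -> miss, prune

order=[0, 2, 20, 3, 14, 9, 4, 17, 19]  |boxes|=9  |leaves|=1  hit=P9

== RESULT ==
9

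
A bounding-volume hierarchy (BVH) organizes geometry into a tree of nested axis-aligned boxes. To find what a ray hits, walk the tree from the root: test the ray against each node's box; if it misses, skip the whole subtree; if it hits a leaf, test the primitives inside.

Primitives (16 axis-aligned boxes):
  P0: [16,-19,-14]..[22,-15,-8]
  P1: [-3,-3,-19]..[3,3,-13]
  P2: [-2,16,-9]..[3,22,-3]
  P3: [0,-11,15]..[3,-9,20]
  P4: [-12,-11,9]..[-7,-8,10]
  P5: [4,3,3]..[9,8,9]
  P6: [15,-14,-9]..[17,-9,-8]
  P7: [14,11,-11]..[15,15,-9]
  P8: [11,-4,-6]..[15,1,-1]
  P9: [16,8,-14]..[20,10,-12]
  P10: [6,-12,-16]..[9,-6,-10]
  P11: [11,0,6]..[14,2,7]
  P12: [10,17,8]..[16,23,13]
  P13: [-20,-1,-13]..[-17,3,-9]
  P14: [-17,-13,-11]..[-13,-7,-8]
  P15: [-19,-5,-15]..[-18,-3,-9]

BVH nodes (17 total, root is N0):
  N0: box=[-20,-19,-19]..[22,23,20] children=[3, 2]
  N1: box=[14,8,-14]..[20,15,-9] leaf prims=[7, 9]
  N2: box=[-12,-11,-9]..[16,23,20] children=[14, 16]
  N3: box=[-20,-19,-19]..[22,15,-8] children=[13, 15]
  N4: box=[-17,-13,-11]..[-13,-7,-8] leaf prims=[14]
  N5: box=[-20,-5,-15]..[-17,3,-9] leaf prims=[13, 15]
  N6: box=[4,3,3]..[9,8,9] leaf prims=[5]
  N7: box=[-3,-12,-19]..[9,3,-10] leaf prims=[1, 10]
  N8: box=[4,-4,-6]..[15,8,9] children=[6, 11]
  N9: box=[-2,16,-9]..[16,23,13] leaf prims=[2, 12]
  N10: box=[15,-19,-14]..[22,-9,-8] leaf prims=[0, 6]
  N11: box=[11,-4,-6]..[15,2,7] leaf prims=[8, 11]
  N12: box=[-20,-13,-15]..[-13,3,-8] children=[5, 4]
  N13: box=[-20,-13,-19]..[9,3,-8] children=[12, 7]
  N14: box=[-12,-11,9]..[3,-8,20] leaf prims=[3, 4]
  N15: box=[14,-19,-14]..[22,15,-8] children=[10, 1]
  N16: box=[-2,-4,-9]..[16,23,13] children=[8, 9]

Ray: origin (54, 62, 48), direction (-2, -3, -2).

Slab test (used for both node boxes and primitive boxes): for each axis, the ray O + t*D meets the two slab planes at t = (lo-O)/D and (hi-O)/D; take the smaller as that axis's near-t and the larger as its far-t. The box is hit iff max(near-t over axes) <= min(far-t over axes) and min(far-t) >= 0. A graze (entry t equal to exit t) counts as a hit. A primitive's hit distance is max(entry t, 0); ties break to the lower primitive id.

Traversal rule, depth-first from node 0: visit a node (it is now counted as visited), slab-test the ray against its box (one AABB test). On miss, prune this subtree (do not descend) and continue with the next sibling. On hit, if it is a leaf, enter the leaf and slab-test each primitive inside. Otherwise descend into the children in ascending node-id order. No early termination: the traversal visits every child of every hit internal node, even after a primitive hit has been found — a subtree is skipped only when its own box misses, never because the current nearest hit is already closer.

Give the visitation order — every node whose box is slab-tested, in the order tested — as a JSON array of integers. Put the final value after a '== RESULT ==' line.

Trace the traversal:
N0 x:[16,37] y:[13,27] z:[14,67/2] -> hit [16,27], descend [2, 3]
  N2 x:[19,33] y:[13,73/3] z:[14,57/2] -> hit [19,73/3], descend [14, 16]
    N14 x:[51/2,33] y:[70/3,73/3] z:[14,39/2] -> miss, prune
    N16 x:[19,28] y:[13,22] z:[35/2,57/2] -> hit [19,22], descend [8, 9]
      N8 x:[39/2,25] y:[18,22] z:[39/2,27] -> hit [39/2,22], descend [6, 11]
        N6 x:[45/2,25] y:[18,59/3] z:[39/2,45/2] -> miss, prune
        N11 x:[39/2,43/2] y:[20,22] z:[41/2,27] -> hit [41/2,43/2] leaf, test {P8(miss), P11@t=41/2}
      N9 x:[19,28] y:[13,46/3] z:[35/2,57/2] -> miss, prune
  N3 x:[16,37] y:[47/3,27] z:[28,67/2] -> miss, prune

order=[0, 2, 14, 16, 8, 6, 11, 9, 3]  |boxes|=9  |leaves|=1  hit=P11

== RESULT ==
[0, 2, 14, 16, 8, 6, 11, 9, 3]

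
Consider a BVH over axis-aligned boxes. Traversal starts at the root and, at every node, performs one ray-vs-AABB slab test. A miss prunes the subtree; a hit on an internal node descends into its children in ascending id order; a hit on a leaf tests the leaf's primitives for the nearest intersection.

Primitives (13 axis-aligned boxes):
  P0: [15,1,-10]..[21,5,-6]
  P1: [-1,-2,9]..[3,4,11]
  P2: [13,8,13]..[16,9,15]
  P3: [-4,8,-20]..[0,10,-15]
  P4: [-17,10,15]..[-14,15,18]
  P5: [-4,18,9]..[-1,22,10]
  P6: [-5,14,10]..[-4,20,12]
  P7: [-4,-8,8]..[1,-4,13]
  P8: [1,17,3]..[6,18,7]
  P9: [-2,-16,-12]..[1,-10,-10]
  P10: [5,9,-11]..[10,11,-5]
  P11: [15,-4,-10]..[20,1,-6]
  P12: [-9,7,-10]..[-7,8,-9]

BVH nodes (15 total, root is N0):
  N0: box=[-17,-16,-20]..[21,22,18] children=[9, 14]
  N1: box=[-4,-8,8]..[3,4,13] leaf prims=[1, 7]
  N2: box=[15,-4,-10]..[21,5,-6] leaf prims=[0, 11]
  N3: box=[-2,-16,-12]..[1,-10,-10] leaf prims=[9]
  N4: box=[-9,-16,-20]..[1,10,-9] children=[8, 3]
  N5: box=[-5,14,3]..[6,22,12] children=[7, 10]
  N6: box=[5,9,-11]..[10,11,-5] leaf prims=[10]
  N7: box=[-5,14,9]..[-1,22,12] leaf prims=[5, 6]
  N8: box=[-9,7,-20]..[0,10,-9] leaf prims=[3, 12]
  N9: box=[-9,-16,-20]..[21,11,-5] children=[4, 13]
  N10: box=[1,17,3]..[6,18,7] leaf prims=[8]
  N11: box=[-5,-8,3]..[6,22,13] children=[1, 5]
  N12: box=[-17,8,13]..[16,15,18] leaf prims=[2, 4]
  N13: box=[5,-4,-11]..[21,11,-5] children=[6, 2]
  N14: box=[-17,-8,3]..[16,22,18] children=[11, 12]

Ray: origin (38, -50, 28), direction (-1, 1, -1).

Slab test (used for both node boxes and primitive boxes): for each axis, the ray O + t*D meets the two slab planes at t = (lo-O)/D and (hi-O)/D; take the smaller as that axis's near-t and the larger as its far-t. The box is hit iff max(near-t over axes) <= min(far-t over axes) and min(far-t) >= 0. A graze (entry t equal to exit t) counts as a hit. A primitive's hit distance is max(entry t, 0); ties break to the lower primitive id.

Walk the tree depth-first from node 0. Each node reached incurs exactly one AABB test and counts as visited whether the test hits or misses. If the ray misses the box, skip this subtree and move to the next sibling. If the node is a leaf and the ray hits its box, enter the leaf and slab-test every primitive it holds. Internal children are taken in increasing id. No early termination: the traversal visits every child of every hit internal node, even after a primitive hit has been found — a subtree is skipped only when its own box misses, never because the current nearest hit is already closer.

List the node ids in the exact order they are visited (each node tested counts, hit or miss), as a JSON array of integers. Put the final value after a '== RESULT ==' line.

Traverse from the root:
N0 x:[17,55] y:[34,72] z:[10,48] -> hit [34,48], descend [9, 14]
  N9 x:[17,47] y:[34,61] z:[33,48] -> hit [34,47], descend [4, 13]
    N4 x:[37,47] y:[34,60] z:[37,48] -> hit [37,47], descend [3, 8]
      N3 x:[37,40] y:[34,40] z:[38,40] -> hit [38,40] leaf, test {P9@t=38}
      N8 x:[38,47] y:[57,60] z:[37,48] -> miss, prune
    N13 x:[17,33] y:[46,61] z:[33,39] -> miss, prune
  N14 x:[22,55] y:[42,72] z:[10,25] -> miss, prune

7 AABB tests over nodes [0, 9, 4, 3, 8, 13, 14]; 1 leaf entered; closest P9.

== RESULT ==
[0, 9, 4, 3, 8, 13, 14]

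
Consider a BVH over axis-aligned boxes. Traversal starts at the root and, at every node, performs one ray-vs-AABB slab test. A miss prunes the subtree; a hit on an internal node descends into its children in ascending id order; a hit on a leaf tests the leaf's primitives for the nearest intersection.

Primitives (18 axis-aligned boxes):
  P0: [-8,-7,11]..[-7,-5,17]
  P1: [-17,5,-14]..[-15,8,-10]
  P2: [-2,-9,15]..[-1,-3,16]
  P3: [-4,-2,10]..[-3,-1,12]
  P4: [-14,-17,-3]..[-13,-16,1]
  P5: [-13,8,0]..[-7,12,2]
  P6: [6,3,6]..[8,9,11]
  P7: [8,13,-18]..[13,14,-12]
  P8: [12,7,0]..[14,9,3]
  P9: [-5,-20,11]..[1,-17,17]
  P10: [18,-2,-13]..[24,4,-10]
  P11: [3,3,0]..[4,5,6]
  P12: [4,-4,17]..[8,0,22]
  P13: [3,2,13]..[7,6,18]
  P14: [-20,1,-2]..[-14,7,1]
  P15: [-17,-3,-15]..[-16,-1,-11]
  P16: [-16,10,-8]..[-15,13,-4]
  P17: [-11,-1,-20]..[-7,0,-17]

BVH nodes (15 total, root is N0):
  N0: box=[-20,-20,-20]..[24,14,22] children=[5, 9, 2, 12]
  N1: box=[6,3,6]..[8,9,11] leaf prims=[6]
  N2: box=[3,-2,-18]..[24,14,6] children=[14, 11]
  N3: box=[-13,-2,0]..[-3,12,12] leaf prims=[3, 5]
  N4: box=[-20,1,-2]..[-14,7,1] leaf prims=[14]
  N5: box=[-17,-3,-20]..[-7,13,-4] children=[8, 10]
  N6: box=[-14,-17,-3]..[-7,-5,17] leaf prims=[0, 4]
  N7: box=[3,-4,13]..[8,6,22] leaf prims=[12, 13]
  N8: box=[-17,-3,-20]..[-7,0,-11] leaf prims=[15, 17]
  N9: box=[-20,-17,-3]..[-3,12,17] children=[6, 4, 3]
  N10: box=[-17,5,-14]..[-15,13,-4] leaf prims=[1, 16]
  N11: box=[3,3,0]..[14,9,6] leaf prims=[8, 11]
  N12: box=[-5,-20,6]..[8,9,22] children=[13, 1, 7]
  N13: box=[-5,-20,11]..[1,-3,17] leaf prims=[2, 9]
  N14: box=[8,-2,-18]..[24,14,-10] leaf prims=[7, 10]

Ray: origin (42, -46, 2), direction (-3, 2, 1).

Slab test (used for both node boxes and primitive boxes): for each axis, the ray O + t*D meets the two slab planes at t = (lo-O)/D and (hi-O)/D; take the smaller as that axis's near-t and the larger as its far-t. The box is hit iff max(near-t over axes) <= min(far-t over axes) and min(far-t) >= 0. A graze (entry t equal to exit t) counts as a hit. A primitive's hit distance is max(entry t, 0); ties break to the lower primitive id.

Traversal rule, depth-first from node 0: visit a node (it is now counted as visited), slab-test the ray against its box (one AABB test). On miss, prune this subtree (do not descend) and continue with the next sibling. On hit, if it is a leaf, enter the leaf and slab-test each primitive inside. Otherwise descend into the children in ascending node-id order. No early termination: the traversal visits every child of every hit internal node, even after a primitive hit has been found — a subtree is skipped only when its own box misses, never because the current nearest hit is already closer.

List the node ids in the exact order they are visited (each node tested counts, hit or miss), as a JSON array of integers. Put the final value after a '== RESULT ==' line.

Trace the traversal:
N0 x:[6,62/3] y:[13,30] z:[-22,20] -> hit [13,20], descend [2, 5, 9, 12]
  N2 x:[6,13] y:[22,30] z:[-20,4] -> miss, prune
  N5 x:[49/3,59/3] y:[43/2,59/2] z:[-22,-6] -> miss, prune
  N9 x:[15,62/3] y:[29/2,29] z:[-5,15] -> hit [15,15], descend [3, 4, 6]
    N3 x:[15,55/3] y:[22,29] z:[-2,10] -> miss, prune
    N4 x:[56/3,62/3] y:[47/2,53/2] z:[-4,-1] -> miss, prune
    N6 x:[49/3,56/3] y:[29/2,41/2] z:[-5,15] -> miss, prune
  N12 x:[34/3,47/3] y:[13,55/2] z:[4,20] -> hit [13,47/3], descend [1, 7, 13]
    N1 x:[34/3,12] y:[49/2,55/2] z:[4,9] -> miss, prune
    N7 x:[34/3,13] y:[21,26] z:[11,20] -> miss, prune
    N13 x:[41/3,47/3] y:[13,43/2] z:[9,15] -> hit [41/3,15] leaf, test {P2(miss), P9@t=41/3}

order=[0, 2, 5, 9, 3, 4, 6, 12, 1, 7, 13]  |boxes|=11  |leaves|=1  hit=P9

== RESULT ==
[0, 2, 5, 9, 3, 4, 6, 12, 1, 7, 13]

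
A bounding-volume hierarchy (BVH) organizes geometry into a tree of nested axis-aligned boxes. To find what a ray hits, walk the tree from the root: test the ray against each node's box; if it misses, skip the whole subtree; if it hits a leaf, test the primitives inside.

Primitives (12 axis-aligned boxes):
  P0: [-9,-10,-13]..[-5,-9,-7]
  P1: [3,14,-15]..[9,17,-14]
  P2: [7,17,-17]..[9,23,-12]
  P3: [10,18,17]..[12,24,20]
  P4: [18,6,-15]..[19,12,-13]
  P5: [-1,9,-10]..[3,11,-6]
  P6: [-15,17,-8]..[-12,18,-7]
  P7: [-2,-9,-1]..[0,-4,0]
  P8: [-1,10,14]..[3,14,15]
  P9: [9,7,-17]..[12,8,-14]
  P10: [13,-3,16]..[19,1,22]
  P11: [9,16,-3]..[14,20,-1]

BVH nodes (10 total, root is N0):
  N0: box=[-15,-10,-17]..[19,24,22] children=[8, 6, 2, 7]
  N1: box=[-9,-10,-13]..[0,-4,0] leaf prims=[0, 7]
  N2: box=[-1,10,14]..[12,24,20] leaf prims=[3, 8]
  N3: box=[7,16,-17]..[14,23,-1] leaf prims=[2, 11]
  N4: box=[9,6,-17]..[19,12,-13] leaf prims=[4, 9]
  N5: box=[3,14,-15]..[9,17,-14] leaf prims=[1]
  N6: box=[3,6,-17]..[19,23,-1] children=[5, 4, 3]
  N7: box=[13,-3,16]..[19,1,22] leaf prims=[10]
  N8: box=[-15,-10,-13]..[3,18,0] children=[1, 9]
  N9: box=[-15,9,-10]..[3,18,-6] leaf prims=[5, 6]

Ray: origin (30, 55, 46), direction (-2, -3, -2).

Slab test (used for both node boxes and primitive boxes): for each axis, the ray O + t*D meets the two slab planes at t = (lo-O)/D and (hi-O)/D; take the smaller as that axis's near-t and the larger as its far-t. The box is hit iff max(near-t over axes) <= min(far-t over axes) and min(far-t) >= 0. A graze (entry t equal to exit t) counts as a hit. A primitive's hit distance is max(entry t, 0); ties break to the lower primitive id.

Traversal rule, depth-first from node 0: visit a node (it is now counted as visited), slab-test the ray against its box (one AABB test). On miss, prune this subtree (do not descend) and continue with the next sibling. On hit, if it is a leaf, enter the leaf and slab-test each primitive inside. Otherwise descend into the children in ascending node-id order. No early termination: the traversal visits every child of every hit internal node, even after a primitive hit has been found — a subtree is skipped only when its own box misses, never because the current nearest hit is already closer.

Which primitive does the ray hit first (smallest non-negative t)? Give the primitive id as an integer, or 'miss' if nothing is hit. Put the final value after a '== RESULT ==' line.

Traverse from the root:
N0 x:[11/2,45/2] y:[31/3,65/3] z:[12,63/2] -> hit [12,65/3], descend [2, 6, 7, 8]
  N2 x:[9,31/2] y:[31/3,15] z:[13,16] -> hit [13,15] leaf, test {P3(miss), P8(miss)}
  N6 x:[11/2,27/2] y:[32/3,49/3] z:[47/2,63/2] -> miss, prune
  N7 x:[11/2,17/2] y:[18,58/3] z:[12,15] -> miss, prune
  N8 x:[27/2,45/2] y:[37/3,65/3] z:[23,59/2] -> miss, prune

5 AABB tests over nodes [0, 2, 6, 7, 8]; 1 leaf entered; closest miss.

== RESULT ==
miss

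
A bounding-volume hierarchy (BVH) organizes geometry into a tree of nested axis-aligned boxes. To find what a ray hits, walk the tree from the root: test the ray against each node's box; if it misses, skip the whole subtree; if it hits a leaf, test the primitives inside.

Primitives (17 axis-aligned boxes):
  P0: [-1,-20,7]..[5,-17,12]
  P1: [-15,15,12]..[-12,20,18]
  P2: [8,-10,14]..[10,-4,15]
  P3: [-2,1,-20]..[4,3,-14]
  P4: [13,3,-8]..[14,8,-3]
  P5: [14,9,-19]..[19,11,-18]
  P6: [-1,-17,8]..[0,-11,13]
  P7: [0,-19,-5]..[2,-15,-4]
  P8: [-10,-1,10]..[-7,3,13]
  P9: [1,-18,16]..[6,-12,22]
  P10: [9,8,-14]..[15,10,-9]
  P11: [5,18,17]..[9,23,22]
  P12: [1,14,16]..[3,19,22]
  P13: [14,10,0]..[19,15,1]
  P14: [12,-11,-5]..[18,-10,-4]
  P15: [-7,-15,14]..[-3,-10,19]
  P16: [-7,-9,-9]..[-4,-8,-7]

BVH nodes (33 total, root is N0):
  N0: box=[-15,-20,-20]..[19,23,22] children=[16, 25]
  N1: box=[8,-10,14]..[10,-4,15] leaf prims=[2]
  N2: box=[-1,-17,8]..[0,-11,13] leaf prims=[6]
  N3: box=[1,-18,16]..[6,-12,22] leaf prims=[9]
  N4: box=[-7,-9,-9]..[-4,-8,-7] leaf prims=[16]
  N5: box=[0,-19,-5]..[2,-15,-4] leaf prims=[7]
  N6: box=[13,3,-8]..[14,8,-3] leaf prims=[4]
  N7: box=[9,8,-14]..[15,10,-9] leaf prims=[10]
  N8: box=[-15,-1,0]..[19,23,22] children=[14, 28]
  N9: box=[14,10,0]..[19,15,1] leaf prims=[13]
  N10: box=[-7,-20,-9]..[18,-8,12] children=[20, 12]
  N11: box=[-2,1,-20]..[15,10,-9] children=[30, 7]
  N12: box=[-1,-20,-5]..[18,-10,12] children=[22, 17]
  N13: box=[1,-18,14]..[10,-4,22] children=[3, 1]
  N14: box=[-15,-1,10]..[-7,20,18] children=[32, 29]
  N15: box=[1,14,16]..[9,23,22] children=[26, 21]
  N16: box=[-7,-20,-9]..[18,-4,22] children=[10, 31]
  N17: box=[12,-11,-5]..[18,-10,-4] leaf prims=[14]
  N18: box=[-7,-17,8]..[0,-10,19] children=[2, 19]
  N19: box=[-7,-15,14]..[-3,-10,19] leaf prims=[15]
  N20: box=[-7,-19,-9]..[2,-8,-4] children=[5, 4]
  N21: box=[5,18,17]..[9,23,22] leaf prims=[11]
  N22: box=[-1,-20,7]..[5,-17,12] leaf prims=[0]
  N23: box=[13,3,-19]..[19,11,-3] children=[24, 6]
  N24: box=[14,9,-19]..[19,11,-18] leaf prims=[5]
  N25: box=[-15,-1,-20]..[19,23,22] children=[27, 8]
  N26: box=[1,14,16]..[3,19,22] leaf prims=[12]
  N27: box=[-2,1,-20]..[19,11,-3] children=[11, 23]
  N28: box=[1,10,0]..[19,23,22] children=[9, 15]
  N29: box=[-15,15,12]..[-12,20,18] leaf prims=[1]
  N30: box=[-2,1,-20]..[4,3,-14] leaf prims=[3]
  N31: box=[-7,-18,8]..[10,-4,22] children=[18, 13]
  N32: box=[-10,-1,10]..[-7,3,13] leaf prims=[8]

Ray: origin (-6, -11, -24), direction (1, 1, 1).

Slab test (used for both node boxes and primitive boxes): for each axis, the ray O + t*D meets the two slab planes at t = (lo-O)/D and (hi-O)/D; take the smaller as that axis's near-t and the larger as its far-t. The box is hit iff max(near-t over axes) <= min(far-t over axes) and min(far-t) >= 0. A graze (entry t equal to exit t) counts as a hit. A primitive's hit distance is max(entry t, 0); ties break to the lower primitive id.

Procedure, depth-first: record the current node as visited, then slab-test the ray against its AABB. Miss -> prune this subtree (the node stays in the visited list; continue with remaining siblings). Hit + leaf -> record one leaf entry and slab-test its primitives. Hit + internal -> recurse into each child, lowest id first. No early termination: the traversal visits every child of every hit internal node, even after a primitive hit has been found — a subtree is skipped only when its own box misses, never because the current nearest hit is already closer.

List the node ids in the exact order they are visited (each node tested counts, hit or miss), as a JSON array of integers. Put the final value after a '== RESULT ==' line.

Trace the traversal:
N0 x:[-9,25] y:[-9,34] z:[4,46] -> hit [4,25], descend [16, 25]
  N16 x:[-1,24] y:[-9,7] z:[15,46] -> miss, prune
  N25 x:[-9,25] y:[10,34] z:[4,46] -> hit [10,25], descend [8, 27]
    N8 x:[-9,25] y:[10,34] z:[24,46] -> hit [24,25], descend [14, 28]
      N14 x:[-9,-1] y:[10,31] z:[34,42] -> miss, prune
      N28 x:[7,25] y:[21,34] z:[24,46] -> hit [24,25], descend [9, 15]
        N9 x:[20,25] y:[21,26] z:[24,25] -> hit [24,25] leaf, test {P13@t=24}
        N15 x:[7,15] y:[25,34] z:[40,46] -> miss, prune
    N27 x:[4,25] y:[12,22] z:[4,21] -> hit [12,21], descend [11, 23]
      N11 x:[4,21] y:[12,21] z:[4,15] -> hit [12,15], descend [7, 30]
        N7 x:[15,21] y:[19,21] z:[10,15] -> miss, prune
        N30 x:[4,10] y:[12,14] z:[4,10] -> miss, prune
      N23 x:[19,25] y:[14,22] z:[5,21] -> hit [19,21], descend [6, 24]
        N6 x:[19,20] y:[14,19] z:[16,21] -> hit [19,19] leaf, test {P4@t=19}
        N24 x:[20,25] y:[20,22] z:[5,6] -> miss, prune

Summary -> nodes [0, 16, 25, 8, 14, 28, 9, 15, 27, 11, 7, 30, 23, 6, 24]; box-tests=15; leaf-entries=2; first=P4

== RESULT ==
[0, 16, 25, 8, 14, 28, 9, 15, 27, 11, 7, 30, 23, 6, 24]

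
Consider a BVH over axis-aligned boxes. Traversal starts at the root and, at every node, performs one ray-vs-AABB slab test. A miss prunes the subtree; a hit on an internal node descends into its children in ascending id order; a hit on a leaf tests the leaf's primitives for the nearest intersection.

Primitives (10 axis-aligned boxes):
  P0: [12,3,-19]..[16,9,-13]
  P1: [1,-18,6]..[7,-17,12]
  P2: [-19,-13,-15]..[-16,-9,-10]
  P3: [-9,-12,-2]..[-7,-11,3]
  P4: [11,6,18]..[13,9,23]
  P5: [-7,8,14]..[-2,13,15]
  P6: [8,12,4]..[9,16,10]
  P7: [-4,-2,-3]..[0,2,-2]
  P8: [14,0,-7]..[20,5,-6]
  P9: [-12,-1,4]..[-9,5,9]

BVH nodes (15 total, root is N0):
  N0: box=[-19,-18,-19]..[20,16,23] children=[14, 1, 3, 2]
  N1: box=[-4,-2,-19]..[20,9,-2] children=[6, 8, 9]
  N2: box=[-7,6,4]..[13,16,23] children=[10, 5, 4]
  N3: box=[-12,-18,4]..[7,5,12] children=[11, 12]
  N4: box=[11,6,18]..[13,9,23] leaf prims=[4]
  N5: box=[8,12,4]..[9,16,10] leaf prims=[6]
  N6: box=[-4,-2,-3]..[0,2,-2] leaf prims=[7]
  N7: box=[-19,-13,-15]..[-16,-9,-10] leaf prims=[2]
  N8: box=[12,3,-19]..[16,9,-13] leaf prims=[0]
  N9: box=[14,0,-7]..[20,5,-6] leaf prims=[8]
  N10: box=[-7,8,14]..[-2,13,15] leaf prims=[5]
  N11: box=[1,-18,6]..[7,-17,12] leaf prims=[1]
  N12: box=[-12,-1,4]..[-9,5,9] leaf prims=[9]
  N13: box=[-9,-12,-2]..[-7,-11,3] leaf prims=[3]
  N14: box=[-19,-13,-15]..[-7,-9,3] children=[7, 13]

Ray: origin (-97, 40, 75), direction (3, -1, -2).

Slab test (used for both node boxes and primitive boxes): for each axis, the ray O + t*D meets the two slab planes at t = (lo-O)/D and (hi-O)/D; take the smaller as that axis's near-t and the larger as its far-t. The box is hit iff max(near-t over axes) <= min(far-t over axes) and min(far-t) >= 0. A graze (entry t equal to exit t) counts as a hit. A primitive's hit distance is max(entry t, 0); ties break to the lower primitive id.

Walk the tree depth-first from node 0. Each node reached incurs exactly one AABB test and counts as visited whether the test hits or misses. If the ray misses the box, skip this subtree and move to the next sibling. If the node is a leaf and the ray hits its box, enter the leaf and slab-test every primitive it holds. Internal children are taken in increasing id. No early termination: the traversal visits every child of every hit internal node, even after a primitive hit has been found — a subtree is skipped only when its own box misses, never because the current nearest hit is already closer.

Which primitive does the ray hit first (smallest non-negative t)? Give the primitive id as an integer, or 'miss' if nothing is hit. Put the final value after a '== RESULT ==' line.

Walk:
N0 x:[26,39] y:[24,58] z:[26,47] -> hit [26,39], descend [1, 2, 3, 14]
  N1 x:[31,39] y:[31,42] z:[77/2,47] -> hit [77/2,39], descend [6, 8, 9]
    N6 x:[31,97/3] y:[38,42] z:[77/2,39] -> miss, prune
    N8 x:[109/3,113/3] y:[31,37] z:[44,47] -> miss, prune
    N9 x:[37,39] y:[35,40] z:[81/2,41] -> miss, prune
  N2 x:[30,110/3] y:[24,34] z:[26,71/2] -> hit [30,34], descend [4, 5, 10]
    N4 x:[36,110/3] y:[31,34] z:[26,57/2] -> miss, prune
    N5 x:[35,106/3] y:[24,28] z:[65/2,71/2] -> miss, prune
    N10 x:[30,95/3] y:[27,32] z:[30,61/2] -> hit [30,61/2] leaf, test {P5@t=30}
  N3 x:[85/3,104/3] y:[35,58] z:[63/2,71/2] -> miss, prune
  N14 x:[26,30] y:[49,53] z:[36,45] -> miss, prune

Visited [0, 1, 6, 8, 9, 2, 4, 5, 10, 3, 14]. Tests: 11 box, 1 leaf. Nearest: P5.

== RESULT ==
5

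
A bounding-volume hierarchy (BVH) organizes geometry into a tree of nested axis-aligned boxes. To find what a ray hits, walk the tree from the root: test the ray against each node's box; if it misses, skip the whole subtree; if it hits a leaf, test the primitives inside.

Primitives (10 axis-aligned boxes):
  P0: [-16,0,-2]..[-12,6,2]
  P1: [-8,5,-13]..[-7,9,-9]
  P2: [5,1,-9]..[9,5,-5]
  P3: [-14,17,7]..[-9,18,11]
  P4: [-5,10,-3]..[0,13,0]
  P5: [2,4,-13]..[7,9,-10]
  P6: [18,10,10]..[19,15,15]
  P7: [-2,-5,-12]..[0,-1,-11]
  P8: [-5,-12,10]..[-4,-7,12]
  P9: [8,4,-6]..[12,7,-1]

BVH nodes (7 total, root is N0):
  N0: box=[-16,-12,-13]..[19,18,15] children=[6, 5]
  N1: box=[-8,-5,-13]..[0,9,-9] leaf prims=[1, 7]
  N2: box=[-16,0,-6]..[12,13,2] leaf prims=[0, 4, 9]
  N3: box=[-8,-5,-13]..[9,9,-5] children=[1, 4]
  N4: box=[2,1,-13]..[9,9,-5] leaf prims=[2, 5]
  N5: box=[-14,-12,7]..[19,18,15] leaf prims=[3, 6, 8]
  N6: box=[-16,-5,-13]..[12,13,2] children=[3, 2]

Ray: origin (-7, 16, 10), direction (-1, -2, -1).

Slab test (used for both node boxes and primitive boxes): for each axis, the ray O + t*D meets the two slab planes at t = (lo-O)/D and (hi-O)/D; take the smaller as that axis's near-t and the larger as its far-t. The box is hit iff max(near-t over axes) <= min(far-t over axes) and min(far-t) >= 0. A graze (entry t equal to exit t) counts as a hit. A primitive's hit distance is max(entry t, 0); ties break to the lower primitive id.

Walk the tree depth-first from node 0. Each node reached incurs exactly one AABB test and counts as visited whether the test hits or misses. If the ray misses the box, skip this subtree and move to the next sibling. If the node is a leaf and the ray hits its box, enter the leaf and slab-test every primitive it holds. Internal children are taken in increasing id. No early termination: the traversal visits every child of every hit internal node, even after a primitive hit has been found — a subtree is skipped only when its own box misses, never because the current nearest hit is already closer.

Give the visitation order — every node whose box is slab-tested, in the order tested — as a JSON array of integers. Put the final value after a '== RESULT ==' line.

Traverse from the root:
N0 x:[-26,9] y:[-1,14] z:[-5,23] -> hit [-1,9], descend [5, 6]
  N5 x:[-26,7] y:[-1,14] z:[-5,3] -> hit [-1,3] leaf, test {P3(miss), P6(miss), P8(miss)}
  N6 x:[-19,9] y:[3/2,21/2] z:[8,23] -> hit [8,9], descend [2, 3]
    N2 x:[-19,9] y:[3/2,8] z:[8,16] -> hit [8,8] leaf, test {P0@t=8, P4(miss), P9(miss)}
    N3 x:[-16,1] y:[7/2,21/2] z:[15,23] -> miss, prune

Summary -> nodes [0, 5, 6, 2, 3]; box-tests=5; leaf-entries=2; first=P0

== RESULT ==
[0, 5, 6, 2, 3]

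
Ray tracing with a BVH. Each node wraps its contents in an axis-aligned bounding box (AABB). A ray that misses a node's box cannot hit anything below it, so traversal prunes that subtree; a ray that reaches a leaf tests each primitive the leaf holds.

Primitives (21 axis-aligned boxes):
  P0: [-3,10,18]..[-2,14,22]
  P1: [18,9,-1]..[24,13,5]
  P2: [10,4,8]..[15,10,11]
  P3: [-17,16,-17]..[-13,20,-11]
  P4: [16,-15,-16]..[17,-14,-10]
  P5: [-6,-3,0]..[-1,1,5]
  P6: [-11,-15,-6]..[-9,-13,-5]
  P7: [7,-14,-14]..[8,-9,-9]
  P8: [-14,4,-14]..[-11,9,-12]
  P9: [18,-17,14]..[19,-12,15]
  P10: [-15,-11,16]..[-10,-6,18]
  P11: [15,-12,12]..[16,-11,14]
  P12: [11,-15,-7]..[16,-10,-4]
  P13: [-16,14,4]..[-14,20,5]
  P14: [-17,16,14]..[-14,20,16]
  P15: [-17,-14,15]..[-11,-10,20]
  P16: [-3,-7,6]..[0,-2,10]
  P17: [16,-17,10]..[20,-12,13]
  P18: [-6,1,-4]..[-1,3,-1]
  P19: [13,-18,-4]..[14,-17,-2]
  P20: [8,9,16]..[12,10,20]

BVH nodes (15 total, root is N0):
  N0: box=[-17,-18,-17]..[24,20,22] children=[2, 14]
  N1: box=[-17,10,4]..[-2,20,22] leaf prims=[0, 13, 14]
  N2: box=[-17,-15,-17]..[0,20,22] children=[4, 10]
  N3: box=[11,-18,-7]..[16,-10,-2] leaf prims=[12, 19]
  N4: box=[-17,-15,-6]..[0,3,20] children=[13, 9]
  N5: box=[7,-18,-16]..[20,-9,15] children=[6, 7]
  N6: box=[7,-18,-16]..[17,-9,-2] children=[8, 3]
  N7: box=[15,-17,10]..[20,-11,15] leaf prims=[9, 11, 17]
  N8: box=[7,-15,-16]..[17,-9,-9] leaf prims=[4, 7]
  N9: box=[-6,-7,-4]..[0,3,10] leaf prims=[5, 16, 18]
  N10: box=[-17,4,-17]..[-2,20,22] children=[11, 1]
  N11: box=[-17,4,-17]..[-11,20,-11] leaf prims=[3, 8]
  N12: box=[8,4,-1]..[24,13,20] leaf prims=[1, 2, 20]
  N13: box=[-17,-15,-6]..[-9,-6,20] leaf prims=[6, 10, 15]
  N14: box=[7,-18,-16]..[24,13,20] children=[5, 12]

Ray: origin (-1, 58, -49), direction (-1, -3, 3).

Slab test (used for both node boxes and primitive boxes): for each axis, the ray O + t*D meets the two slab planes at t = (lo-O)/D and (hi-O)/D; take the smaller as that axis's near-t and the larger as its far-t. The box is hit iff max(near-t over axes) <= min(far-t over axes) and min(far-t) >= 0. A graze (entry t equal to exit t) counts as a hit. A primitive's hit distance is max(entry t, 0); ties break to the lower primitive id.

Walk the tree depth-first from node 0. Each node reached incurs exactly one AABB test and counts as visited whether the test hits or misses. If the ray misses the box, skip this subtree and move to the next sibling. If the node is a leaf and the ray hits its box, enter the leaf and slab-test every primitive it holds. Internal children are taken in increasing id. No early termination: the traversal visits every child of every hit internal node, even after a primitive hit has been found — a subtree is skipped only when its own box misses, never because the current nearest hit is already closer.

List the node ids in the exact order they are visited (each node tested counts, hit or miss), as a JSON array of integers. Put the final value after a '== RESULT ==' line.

Trace the traversal:
N0 x:[-25,16] y:[38/3,76/3] z:[32/3,71/3] -> hit [38/3,16], descend [2, 14]
  N2 x:[-1,16] y:[38/3,73/3] z:[32/3,71/3] -> hit [38/3,16], descend [4, 10]
    N4 x:[-1,16] y:[55/3,73/3] z:[43/3,23] -> miss, prune
    N10 x:[1,16] y:[38/3,18] z:[32/3,71/3] -> hit [38/3,16], descend [1, 11]
      N1 x:[1,16] y:[38/3,16] z:[53/3,71/3] -> miss, prune
      N11 x:[10,16] y:[38/3,18] z:[32/3,38/3] -> hit [38/3,38/3] leaf, test {P3@t=38/3, P8(miss)}
  N14 x:[-25,-8] y:[15,76/3] z:[11,23] -> miss, prune

order=[0, 2, 4, 10, 1, 11, 14]  |boxes|=7  |leaves|=1  hit=P3

== RESULT ==
[0, 2, 4, 10, 1, 11, 14]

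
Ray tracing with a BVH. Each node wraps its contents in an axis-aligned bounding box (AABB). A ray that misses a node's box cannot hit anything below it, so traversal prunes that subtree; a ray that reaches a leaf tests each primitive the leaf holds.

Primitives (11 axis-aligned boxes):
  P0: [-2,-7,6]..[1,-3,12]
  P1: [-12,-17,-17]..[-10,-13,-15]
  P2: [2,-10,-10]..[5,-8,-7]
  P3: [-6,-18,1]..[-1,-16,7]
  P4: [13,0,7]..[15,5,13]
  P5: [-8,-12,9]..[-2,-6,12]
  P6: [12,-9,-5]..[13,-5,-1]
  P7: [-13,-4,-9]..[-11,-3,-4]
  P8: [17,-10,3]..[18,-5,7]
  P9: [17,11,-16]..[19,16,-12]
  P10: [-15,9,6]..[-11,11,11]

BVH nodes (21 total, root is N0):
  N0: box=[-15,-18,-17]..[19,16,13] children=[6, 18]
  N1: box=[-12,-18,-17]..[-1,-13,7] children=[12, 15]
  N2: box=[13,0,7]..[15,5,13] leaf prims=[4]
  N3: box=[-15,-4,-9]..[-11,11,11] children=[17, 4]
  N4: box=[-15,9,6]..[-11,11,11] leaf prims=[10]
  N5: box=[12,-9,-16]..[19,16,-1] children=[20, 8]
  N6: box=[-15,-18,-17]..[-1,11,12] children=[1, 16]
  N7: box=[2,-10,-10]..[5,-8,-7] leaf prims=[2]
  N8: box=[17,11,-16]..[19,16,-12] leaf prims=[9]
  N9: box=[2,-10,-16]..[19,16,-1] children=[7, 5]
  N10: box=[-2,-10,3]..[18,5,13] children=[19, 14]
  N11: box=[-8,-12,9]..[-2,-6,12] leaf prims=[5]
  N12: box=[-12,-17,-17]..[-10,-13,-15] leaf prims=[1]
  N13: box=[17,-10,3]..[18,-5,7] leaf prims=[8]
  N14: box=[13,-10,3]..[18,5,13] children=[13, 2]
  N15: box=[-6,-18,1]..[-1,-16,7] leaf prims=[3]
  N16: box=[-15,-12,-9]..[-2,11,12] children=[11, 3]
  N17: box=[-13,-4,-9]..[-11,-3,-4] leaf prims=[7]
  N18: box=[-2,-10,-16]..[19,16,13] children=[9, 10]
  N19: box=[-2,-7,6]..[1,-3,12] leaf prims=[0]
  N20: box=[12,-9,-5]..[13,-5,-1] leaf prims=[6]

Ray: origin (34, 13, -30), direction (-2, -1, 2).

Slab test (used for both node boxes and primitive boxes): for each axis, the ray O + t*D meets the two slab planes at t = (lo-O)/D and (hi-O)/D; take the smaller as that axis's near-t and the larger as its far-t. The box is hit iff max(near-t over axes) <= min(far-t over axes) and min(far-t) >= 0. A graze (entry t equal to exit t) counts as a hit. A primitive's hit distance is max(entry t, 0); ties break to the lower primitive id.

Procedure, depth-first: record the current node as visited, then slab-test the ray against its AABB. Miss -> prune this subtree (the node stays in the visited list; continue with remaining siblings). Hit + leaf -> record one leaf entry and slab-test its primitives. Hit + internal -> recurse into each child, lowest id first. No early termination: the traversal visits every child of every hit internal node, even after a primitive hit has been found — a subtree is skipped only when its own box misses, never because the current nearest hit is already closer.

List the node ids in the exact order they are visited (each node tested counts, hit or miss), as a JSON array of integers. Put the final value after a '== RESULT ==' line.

Trace the traversal:
N0 x:[15/2,49/2] y:[-3,31] z:[13/2,43/2] -> hit [15/2,43/2], descend [6, 18]
  N6 x:[35/2,49/2] y:[2,31] z:[13/2,21] -> hit [35/2,21], descend [1, 16]
    N1 x:[35/2,23] y:[26,31] z:[13/2,37/2] -> miss, prune
    N16 x:[18,49/2] y:[2,25] z:[21/2,21] -> hit [18,21], descend [3, 11]
      N3 x:[45/2,49/2] y:[2,17] z:[21/2,41/2] -> miss, prune
      N11 x:[18,21] y:[19,25] z:[39/2,21] -> hit [39/2,21] leaf, test {P5@t=39/2}
  N18 x:[15/2,18] y:[-3,23] z:[7,43/2] -> hit [15/2,18], descend [9, 10]
    N9 x:[15/2,16] y:[-3,23] z:[7,29/2] -> hit [15/2,29/2], descend [5, 7]
      N5 x:[15/2,11] y:[-3,22] z:[7,29/2] -> hit [15/2,11], descend [8, 20]
        N8 x:[15/2,17/2] y:[-3,2] z:[7,9] -> miss, prune
        N20 x:[21/2,11] y:[18,22] z:[25/2,29/2] -> miss, prune
      N7 x:[29/2,16] y:[21,23] z:[10,23/2] -> miss, prune
    N10 x:[8,18] y:[8,23] z:[33/2,43/2] -> hit [33/2,18], descend [14, 19]
      N14 x:[8,21/2] y:[8,23] z:[33/2,43/2] -> miss, prune
      N19 x:[33/2,18] y:[16,20] z:[18,21] -> hit [18,18] leaf, test {P0@t=18}

Visited [0, 6, 1, 16, 3, 11, 18, 9, 5, 8, 20, 7, 10, 14, 19]. Tests: 15 box, 2 leaf. Nearest: P0.

== RESULT ==
[0, 6, 1, 16, 3, 11, 18, 9, 5, 8, 20, 7, 10, 14, 19]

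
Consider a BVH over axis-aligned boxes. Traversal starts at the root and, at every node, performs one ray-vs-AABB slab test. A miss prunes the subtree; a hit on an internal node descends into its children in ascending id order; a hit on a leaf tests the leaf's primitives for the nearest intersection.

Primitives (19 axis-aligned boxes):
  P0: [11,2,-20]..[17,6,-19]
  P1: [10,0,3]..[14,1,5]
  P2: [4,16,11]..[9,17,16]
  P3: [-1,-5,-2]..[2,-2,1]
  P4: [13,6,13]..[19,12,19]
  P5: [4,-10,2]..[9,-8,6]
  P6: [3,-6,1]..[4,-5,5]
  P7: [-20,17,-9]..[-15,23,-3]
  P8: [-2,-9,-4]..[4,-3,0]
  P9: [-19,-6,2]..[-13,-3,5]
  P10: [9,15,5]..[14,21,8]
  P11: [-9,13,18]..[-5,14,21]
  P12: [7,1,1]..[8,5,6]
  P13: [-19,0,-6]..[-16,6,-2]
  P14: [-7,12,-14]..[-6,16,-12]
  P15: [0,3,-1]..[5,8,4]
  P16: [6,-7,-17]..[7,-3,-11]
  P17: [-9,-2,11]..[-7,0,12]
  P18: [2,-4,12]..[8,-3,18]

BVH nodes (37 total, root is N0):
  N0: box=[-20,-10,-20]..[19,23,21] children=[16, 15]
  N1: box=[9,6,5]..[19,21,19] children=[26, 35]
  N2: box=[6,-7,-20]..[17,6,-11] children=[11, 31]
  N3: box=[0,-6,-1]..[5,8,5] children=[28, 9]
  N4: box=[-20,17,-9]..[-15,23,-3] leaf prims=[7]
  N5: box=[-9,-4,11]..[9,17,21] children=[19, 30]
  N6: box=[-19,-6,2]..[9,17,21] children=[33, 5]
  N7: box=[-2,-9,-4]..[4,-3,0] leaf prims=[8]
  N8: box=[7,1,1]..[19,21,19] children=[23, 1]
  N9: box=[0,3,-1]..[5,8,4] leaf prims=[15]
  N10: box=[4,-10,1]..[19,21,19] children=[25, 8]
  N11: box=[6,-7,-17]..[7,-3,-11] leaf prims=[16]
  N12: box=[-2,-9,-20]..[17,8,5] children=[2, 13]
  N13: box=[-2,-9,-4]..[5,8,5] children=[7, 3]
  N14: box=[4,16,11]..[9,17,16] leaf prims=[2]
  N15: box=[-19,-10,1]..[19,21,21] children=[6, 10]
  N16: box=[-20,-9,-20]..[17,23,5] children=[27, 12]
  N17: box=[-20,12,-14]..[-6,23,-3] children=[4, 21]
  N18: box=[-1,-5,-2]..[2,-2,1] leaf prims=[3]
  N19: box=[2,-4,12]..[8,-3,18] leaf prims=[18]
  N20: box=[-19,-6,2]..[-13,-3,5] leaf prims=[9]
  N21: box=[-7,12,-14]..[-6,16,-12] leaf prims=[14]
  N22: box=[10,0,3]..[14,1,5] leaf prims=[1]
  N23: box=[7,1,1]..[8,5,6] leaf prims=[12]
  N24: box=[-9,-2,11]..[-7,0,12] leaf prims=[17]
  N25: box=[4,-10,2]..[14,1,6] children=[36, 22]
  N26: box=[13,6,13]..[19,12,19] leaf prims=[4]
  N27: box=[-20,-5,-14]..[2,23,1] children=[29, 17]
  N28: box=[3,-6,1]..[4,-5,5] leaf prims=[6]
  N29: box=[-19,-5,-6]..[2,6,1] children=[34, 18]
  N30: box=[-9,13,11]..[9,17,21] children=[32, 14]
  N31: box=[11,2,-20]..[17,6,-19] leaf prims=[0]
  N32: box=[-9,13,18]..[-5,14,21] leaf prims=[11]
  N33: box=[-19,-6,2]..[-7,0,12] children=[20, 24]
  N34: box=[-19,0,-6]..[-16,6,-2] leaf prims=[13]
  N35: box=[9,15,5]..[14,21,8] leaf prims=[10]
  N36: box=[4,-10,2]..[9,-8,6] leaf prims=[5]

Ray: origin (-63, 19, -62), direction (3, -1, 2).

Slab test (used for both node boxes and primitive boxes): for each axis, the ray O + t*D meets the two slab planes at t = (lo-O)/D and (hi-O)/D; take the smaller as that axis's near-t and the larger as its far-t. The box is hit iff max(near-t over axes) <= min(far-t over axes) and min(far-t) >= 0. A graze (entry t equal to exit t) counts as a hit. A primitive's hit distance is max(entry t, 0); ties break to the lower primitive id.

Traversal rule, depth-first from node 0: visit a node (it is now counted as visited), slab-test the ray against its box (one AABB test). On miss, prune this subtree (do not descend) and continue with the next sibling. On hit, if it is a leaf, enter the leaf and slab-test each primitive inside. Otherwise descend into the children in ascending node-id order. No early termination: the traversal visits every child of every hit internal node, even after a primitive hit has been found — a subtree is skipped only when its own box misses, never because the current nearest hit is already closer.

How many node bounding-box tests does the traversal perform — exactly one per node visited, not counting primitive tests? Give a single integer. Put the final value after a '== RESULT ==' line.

Walk:
N0 x:[43/3,82/3] y:[-4,29] z:[21,83/2] -> hit [21,82/3], descend [15, 16]
  N15 x:[44/3,82/3] y:[-2,29] z:[63/2,83/2] -> miss, prune
  N16 x:[43/3,80/3] y:[-4,28] z:[21,67/2] -> hit [21,80/3], descend [12, 27]
    N12 x:[61/3,80/3] y:[11,28] z:[21,67/2] -> hit [21,80/3], descend [2, 13]
      N2 x:[23,80/3] y:[13,26] z:[21,51/2] -> hit [23,51/2], descend [11, 31]
        N11 x:[23,70/3] y:[22,26] z:[45/2,51/2] -> hit [23,70/3] leaf, test {P16@t=23}
        N31 x:[74/3,80/3] y:[13,17] z:[21,43/2] -> miss, prune
      N13 x:[61/3,68/3] y:[11,28] z:[29,67/2] -> miss, prune
    N27 x:[43/3,65/3] y:[-4,24] z:[24,63/2] -> miss, prune

order=[0, 15, 16, 12, 2, 11, 31, 13, 27]  |boxes|=9  |leaves|=1  hit=P16

== RESULT ==
9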